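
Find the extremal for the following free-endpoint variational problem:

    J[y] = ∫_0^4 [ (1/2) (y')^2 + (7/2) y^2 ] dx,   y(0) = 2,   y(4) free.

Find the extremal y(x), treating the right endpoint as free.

The Lagrangian L = (1/2) (y')^2 + (7/2) y^2 gives
    ∂L/∂y = 7 y,   ∂L/∂y' = y'.
Euler-Lagrange: y'' − 7 y = 0.
With k = sqrt(7), the general solution is
    y(x) = A cosh(sqrt(7) x) + B sinh(sqrt(7) x).
Fixed left endpoint y(0) = 2 ⇒ A = 2.
The right endpoint x = 4 is free, so the natural (transversality) condition is ∂L/∂y' |_{x=4} = 0, i.e. y'(4) = 0.
Compute y'(x) = A k sinh(k x) + B k cosh(k x), so
    y'(4) = A k sinh(k·4) + B k cosh(k·4) = 0
    ⇒ B = −A tanh(k·4) = − 2 tanh(sqrt(7)·4).
Therefore the extremal is
    y(x) = 2 cosh(sqrt(7) x) − 2 tanh(sqrt(7)·4) sinh(sqrt(7) x).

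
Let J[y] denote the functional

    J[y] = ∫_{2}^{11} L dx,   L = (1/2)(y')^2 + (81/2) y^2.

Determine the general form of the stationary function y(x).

The Lagrangian is L = (1/2)(y')^2 + (81/2) y^2.
∂L/∂y = 81y.
∂L/∂y' = y'.
The Euler-Lagrange equation d/dx(∂L/∂y') − ∂L/∂y = 0 becomes:
    y'' - 81 y = 0
General solution: y(x) = A e^(9x) + B e^(-9x), where A and B are arbitrary constants fixed by the endpoint conditions.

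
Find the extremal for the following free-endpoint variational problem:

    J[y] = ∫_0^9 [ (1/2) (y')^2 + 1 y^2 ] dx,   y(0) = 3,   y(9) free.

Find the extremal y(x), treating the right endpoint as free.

The Lagrangian L = (1/2) (y')^2 + 1 y^2 gives
    ∂L/∂y = 2 y,   ∂L/∂y' = y'.
Euler-Lagrange: y'' − 2 y = 0.
With k = sqrt(2), the general solution is
    y(x) = A cosh(sqrt(2) x) + B sinh(sqrt(2) x).
Fixed left endpoint y(0) = 3 ⇒ A = 3.
The right endpoint x = 9 is free, so the natural (transversality) condition is ∂L/∂y' |_{x=9} = 0, i.e. y'(9) = 0.
Compute y'(x) = A k sinh(k x) + B k cosh(k x), so
    y'(9) = A k sinh(k·9) + B k cosh(k·9) = 0
    ⇒ B = −A tanh(k·9) = − 3 tanh(sqrt(2)·9).
Therefore the extremal is
    y(x) = 3 cosh(sqrt(2) x) − 3 tanh(sqrt(2)·9) sinh(sqrt(2) x).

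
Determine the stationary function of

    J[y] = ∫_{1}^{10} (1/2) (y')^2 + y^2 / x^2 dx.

The Lagrangian is L = (1/2) (y')^2 + y^2 / x^2.
Compute ∂L/∂y = 2y/x^2, ∂L/∂y' = y'.
The Euler-Lagrange equation d/dx(∂L/∂y') − ∂L/∂y = 0 reduces to
    y'' − 2/x^2 · y = 0  (x > 0).
Its general solution is
    y(x) = A x^2 + B / x,
with A, B fixed by the endpoint conditions.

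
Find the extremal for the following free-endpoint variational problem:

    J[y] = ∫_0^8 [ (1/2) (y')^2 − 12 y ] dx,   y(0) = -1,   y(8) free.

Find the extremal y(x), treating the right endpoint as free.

The Lagrangian L = (1/2) (y')^2 − 12 y gives
    ∂L/∂y = −12,   ∂L/∂y' = y'.
Euler-Lagrange: d/dx(y') − (−12) = 0, i.e. y'' + 12 = 0, so
    y(x) = −(12/2) x^2 + C1 x + C2.
Fixed left endpoint y(0) = -1 ⇒ C2 = -1.
The right endpoint x = 8 is free, so the natural (transversality) condition is ∂L/∂y' |_{x=8} = 0, i.e. y'(8) = 0.
Compute y'(x) = −12 x + C1, so y'(8) = −96 + C1 = 0 ⇒ C1 = 96.
Therefore the extremal is
    y(x) = −6 x^2 + 96 x − 1.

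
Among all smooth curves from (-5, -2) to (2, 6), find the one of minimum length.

Arc-length functional: J[y] = ∫ sqrt(1 + (y')^2) dx.
Lagrangian L = sqrt(1 + (y')^2) has no explicit y dependence, so ∂L/∂y = 0 and the Euler-Lagrange equation gives
    d/dx( y' / sqrt(1 + (y')^2) ) = 0  ⇒  y' / sqrt(1 + (y')^2) = const.
Hence y' is constant, so y(x) is affine.
Fitting the endpoints (-5, -2) and (2, 6):
    slope m = (6 − (-2)) / (2 − (-5)) = 8/7,
    intercept c = (-2) − m·(-5) = 26/7.
Extremal: y(x) = (8/7) x + 26/7.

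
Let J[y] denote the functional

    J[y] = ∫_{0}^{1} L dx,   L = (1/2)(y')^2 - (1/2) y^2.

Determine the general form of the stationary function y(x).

The Lagrangian is L = (1/2)(y')^2 - (1/2) y^2.
∂L/∂y = -y.
∂L/∂y' = y'.
The Euler-Lagrange equation d/dx(∂L/∂y') − ∂L/∂y = 0 becomes:
    y'' + y = 0
General solution: y(x) = A sin(x) + B cos(x), where A and B are arbitrary constants fixed by the endpoint conditions.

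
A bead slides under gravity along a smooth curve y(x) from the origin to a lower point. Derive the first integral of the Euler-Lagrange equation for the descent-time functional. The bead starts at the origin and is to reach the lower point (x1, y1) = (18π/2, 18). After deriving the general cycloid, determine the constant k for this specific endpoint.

The Lagrangian L = sqrt((1 + y'^2) / y) has no explicit x dependence, so the Beltrami identity applies:
    L − y' ∂L/∂y' = C.
Compute ∂L/∂y' = y' / sqrt(y (1 + y'^2)).
Substitute:
    sqrt((1 + y'^2)/y) − y'·y' / sqrt(y (1 + y'^2))
    = (1 + y'^2) / sqrt(y (1 + y'^2)) − y'^2 / sqrt(y (1 + y'^2))
    = 1 / sqrt(y (1 + y'^2)) = C.
Squaring and rearranging gives the first integral
    y (1 + y'^2) = 1/C^2 =: k   (constant).
Solving this first-order ODE by the substitution
    y = (k/2)(1 − cos θ)
yields the cycloid parameterisation
    x(θ) = (k/2)(θ − sin θ),   y(θ) = (k/2)(1 − cos θ).
The constant k is fixed by the endpoint condition.
Now fit the given lower endpoint (x1, y1) = (18π/2, 18). At the bottom of the first arch (θ = π), the parametric equations give
    y(π) = (k/2)(1 − cos π) = k,
    x(π) = (k/2)(π − sin π) = kπ/2.
Matching y(π) = 18 gives k = 18, consistent with x(π) = 18π/2. Therefore the specific cycloid is
    x(θ) = (18/2)(θ − sin θ),   y(θ) = (18/2)(1 − cos θ).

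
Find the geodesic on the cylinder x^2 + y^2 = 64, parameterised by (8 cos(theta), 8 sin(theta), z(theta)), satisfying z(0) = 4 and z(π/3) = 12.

Parameterise the cylinder of radius R = 8 as
    r(θ) = (8 cos θ, 8 sin θ, z(θ)).
The arc-length element is
    ds = sqrt(64 + (dz/dθ)^2) dθ,
so the Lagrangian is L = sqrt(64 + z'^2).
L depends on z' only, not on z or θ, so ∂L/∂z = 0 and
    ∂L/∂z' = z' / sqrt(64 + z'^2).
The Euler-Lagrange equation gives
    d/dθ( z' / sqrt(64 + z'^2) ) = 0,
so z' is constant. Integrating once:
    z(θ) = a θ + b,
a helix on the cylinder (a straight line when the cylinder is unrolled). The constants a, b are determined by the endpoint conditions.
With endpoint conditions z(0) = 4 and z(π/3) = 12: from z(0) = b we get b = 4, and a·π/3 + 4 = 12 gives a = 24/π, so
    z(θ) = (24/π) θ + 4.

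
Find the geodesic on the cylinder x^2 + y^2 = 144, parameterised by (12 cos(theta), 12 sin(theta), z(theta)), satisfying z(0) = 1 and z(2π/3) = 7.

Parameterise the cylinder of radius R = 12 as
    r(θ) = (12 cos θ, 12 sin θ, z(θ)).
The arc-length element is
    ds = sqrt(144 + (dz/dθ)^2) dθ,
so the Lagrangian is L = sqrt(144 + z'^2).
L depends on z' only, not on z or θ, so ∂L/∂z = 0 and
    ∂L/∂z' = z' / sqrt(144 + z'^2).
The Euler-Lagrange equation gives
    d/dθ( z' / sqrt(144 + z'^2) ) = 0,
so z' is constant. Integrating once:
    z(θ) = a θ + b,
a helix on the cylinder (a straight line when the cylinder is unrolled). The constants a, b are determined by the endpoint conditions.
With endpoint conditions z(0) = 1 and z(2π/3) = 7: from z(0) = b we get b = 1, and a·2π/3 + 1 = 7 gives a = 9/π, so
    z(θ) = (9/π) θ + 1.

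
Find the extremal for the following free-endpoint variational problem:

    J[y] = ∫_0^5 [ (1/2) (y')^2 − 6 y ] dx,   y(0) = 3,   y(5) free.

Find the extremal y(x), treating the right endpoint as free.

The Lagrangian L = (1/2) (y')^2 − 6 y gives
    ∂L/∂y = −6,   ∂L/∂y' = y'.
Euler-Lagrange: d/dx(y') − (−6) = 0, i.e. y'' + 6 = 0, so
    y(x) = −(6/2) x^2 + C1 x + C2.
Fixed left endpoint y(0) = 3 ⇒ C2 = 3.
The right endpoint x = 5 is free, so the natural (transversality) condition is ∂L/∂y' |_{x=5} = 0, i.e. y'(5) = 0.
Compute y'(x) = −6 x + C1, so y'(5) = −30 + C1 = 0 ⇒ C1 = 30.
Therefore the extremal is
    y(x) = −3 x^2 + 30 x + 3.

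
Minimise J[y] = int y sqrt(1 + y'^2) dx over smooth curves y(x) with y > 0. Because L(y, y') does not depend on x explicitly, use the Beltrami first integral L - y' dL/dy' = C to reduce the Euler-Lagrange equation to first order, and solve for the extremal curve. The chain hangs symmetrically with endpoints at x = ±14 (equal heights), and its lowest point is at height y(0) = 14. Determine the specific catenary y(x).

The Lagrangian L(y, y') = y sqrt(1 + y'^2) has no explicit x dependence, so the Beltrami identity applies:
    L − y' ∂L/∂y' = C.
Compute ∂L/∂y' = y · y' / sqrt(1 + y'^2). Then
    L − y' ∂L/∂y'
    = y sqrt(1 + y'^2) − y · y'^2 / sqrt(1 + y'^2)
    = y (1 + y'^2 − y'^2) / sqrt(1 + y'^2)
    = y / sqrt(1 + y'^2) = C.
Squaring gives y^2 = C^2 (1 + y'^2), i.e.
    y'^2 = y^2 / C^2 − 1.
Separating variables,
    dy / sqrt(y^2 − C^2) = dx / C,
and integrating gives arccosh(y / C) = (x − a)/C, so
    y(x) = C cosh((x − a)/C),
the catenary. The constants C and a are fixed by the two endpoint conditions (and, for the hanging-chain problem, the length constraint selects C).
Now fit the given data. The endpoints x = ±14 are symmetric at equal height, so the catenary is even about its minimum: a = 0 and y(x) = C cosh(x/C). The lowest point is y(0) = C cosh(0) = C, and we are told y(0) = 14, so C = 14. Therefore
    y(x) = 14 cosh(x/14),
and at the endpoints
    y(±14) = 14 cosh(14/14).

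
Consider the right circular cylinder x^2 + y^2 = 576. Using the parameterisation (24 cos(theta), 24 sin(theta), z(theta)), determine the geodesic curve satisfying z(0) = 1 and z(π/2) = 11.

Parameterise the cylinder of radius R = 24 as
    r(θ) = (24 cos θ, 24 sin θ, z(θ)).
The arc-length element is
    ds = sqrt(576 + (dz/dθ)^2) dθ,
so the Lagrangian is L = sqrt(576 + z'^2).
L depends on z' only, not on z or θ, so ∂L/∂z = 0 and
    ∂L/∂z' = z' / sqrt(576 + z'^2).
The Euler-Lagrange equation gives
    d/dθ( z' / sqrt(576 + z'^2) ) = 0,
so z' is constant. Integrating once:
    z(θ) = a θ + b,
a helix on the cylinder (a straight line when the cylinder is unrolled). The constants a, b are determined by the endpoint conditions.
With endpoint conditions z(0) = 1 and z(π/2) = 11: from z(0) = b we get b = 1, and a·π/2 + 1 = 11 gives a = 20/π, so
    z(θ) = (20/π) θ + 1.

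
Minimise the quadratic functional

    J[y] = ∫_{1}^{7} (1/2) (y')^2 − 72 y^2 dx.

The Lagrangian is L = (1/2) (y')^2 − 72 y^2.
Compute ∂L/∂y = -144y, ∂L/∂y' = y'.
The Euler-Lagrange equation d/dx(∂L/∂y') − ∂L/∂y = 0 reduces to
    y'' + 144 y = 0.
Its general solution is
    y(x) = A sin(12x) + B cos(12x),
with A, B fixed by the endpoint conditions.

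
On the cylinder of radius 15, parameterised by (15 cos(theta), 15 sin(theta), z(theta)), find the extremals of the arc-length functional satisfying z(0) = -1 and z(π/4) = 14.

Parameterise the cylinder of radius R = 15 as
    r(θ) = (15 cos θ, 15 sin θ, z(θ)).
The arc-length element is
    ds = sqrt(225 + (dz/dθ)^2) dθ,
so the Lagrangian is L = sqrt(225 + z'^2).
L depends on z' only, not on z or θ, so ∂L/∂z = 0 and
    ∂L/∂z' = z' / sqrt(225 + z'^2).
The Euler-Lagrange equation gives
    d/dθ( z' / sqrt(225 + z'^2) ) = 0,
so z' is constant. Integrating once:
    z(θ) = a θ + b,
a helix on the cylinder (a straight line when the cylinder is unrolled). The constants a, b are determined by the endpoint conditions.
With endpoint conditions z(0) = -1 and z(π/4) = 14: from z(0) = b we get b = -1, and a·π/4 + -1 = 14 gives a = 60/π, so
    z(θ) = (60/π) θ − 1.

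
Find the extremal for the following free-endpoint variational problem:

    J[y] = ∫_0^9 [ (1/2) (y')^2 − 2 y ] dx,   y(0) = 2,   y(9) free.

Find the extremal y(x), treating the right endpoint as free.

The Lagrangian L = (1/2) (y')^2 − 2 y gives
    ∂L/∂y = −2,   ∂L/∂y' = y'.
Euler-Lagrange: d/dx(y') − (−2) = 0, i.e. y'' + 2 = 0, so
    y(x) = −(2/2) x^2 + C1 x + C2.
Fixed left endpoint y(0) = 2 ⇒ C2 = 2.
The right endpoint x = 9 is free, so the natural (transversality) condition is ∂L/∂y' |_{x=9} = 0, i.e. y'(9) = 0.
Compute y'(x) = −2 x + C1, so y'(9) = −18 + C1 = 0 ⇒ C1 = 18.
Therefore the extremal is
    y(x) = −x^2 + 18 x + 2.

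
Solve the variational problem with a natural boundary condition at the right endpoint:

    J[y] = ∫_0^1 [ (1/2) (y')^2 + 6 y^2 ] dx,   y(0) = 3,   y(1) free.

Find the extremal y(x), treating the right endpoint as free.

The Lagrangian L = (1/2) (y')^2 + 6 y^2 gives
    ∂L/∂y = 12 y,   ∂L/∂y' = y'.
Euler-Lagrange: y'' − 12 y = 0.
With k = sqrt(12), the general solution is
    y(x) = A cosh(sqrt(12) x) + B sinh(sqrt(12) x).
Fixed left endpoint y(0) = 3 ⇒ A = 3.
The right endpoint x = 1 is free, so the natural (transversality) condition is ∂L/∂y' |_{x=1} = 0, i.e. y'(1) = 0.
Compute y'(x) = A k sinh(k x) + B k cosh(k x), so
    y'(1) = A k sinh(k·1) + B k cosh(k·1) = 0
    ⇒ B = −A tanh(k·1) = − 3 tanh(sqrt(12)·1).
Therefore the extremal is
    y(x) = 3 cosh(sqrt(12) x) − 3 tanh(sqrt(12)·1) sinh(sqrt(12) x).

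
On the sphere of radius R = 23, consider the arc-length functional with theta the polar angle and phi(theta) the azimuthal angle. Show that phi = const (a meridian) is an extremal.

On the sphere of radius R = 23 with spherical coordinates (θ, φ), the induced metric is
    ds^2 = 529(dθ^2 + sin^2(θ) dφ^2).
Using θ as the parameter, the arc-length functional becomes
    J[φ] = ∫ 23 sqrt(1 + sin^2(θ) (dφ/dθ)^2) dθ.
So L = 23 sqrt(1 + sin^2(θ) φ'^2). Compute
    ∂L/∂φ = 0  (L has no explicit φ dependence),
    ∂L/∂φ' = 23 sin^2(θ) φ' / sqrt(1 + sin^2(θ) φ'^2).
For the candidate φ(θ) = c (constant), φ' = 0, so ∂L/∂φ' evaluated along the candidate vanishes, and ∂L/∂φ is identically zero. Hence
    d/dθ(∂L/∂φ') − ∂L/∂φ = 0
is satisfied. Therefore meridians φ = const are extremals of arc length — they are geodesics on the sphere.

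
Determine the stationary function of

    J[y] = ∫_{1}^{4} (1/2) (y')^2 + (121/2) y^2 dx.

The Lagrangian is L = (1/2) (y')^2 + (121/2) y^2.
Compute ∂L/∂y = 121y, ∂L/∂y' = y'.
The Euler-Lagrange equation d/dx(∂L/∂y') − ∂L/∂y = 0 reduces to
    y'' − 121 y = 0.
Its general solution is
    y(x) = A e^(11x) + B e^(−11x),
with A, B fixed by the endpoint conditions.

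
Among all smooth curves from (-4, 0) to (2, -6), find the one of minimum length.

Arc-length functional: J[y] = ∫ sqrt(1 + (y')^2) dx.
Lagrangian L = sqrt(1 + (y')^2) has no explicit y dependence, so ∂L/∂y = 0 and the Euler-Lagrange equation gives
    d/dx( y' / sqrt(1 + (y')^2) ) = 0  ⇒  y' / sqrt(1 + (y')^2) = const.
Hence y' is constant, so y(x) is affine.
Fitting the endpoints (-4, 0) and (2, -6):
    slope m = ((-6) − 0) / (2 − (-4)) = -1,
    intercept c = 0 − m·(-4) = -4.
Extremal: y(x) = -x - 4.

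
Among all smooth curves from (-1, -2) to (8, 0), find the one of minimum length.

Arc-length functional: J[y] = ∫ sqrt(1 + (y')^2) dx.
Lagrangian L = sqrt(1 + (y')^2) has no explicit y dependence, so ∂L/∂y = 0 and the Euler-Lagrange equation gives
    d/dx( y' / sqrt(1 + (y')^2) ) = 0  ⇒  y' / sqrt(1 + (y')^2) = const.
Hence y' is constant, so y(x) is affine.
Fitting the endpoints (-1, -2) and (8, 0):
    slope m = (0 − (-2)) / (8 − (-1)) = 2/9,
    intercept c = (-2) − m·(-1) = -16/9.
Extremal: y(x) = (2/9) x - 16/9.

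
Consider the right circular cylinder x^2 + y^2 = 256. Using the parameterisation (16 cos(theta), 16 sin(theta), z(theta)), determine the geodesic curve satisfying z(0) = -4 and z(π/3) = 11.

Parameterise the cylinder of radius R = 16 as
    r(θ) = (16 cos θ, 16 sin θ, z(θ)).
The arc-length element is
    ds = sqrt(256 + (dz/dθ)^2) dθ,
so the Lagrangian is L = sqrt(256 + z'^2).
L depends on z' only, not on z or θ, so ∂L/∂z = 0 and
    ∂L/∂z' = z' / sqrt(256 + z'^2).
The Euler-Lagrange equation gives
    d/dθ( z' / sqrt(256 + z'^2) ) = 0,
so z' is constant. Integrating once:
    z(θ) = a θ + b,
a helix on the cylinder (a straight line when the cylinder is unrolled). The constants a, b are determined by the endpoint conditions.
With endpoint conditions z(0) = -4 and z(π/3) = 11: from z(0) = b we get b = -4, and a·π/3 + -4 = 11 gives a = 45/π, so
    z(θ) = (45/π) θ − 4.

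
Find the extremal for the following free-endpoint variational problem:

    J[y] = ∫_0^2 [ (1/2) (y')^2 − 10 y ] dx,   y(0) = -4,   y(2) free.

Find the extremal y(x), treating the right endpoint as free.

The Lagrangian L = (1/2) (y')^2 − 10 y gives
    ∂L/∂y = −10,   ∂L/∂y' = y'.
Euler-Lagrange: d/dx(y') − (−10) = 0, i.e. y'' + 10 = 0, so
    y(x) = −(10/2) x^2 + C1 x + C2.
Fixed left endpoint y(0) = -4 ⇒ C2 = -4.
The right endpoint x = 2 is free, so the natural (transversality) condition is ∂L/∂y' |_{x=2} = 0, i.e. y'(2) = 0.
Compute y'(x) = −10 x + C1, so y'(2) = −20 + C1 = 0 ⇒ C1 = 20.
Therefore the extremal is
    y(x) = −5 x^2 + 20 x − 4.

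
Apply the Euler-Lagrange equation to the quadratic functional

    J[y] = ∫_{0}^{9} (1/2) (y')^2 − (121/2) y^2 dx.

The Lagrangian is L = (1/2) (y')^2 − (121/2) y^2.
Compute ∂L/∂y = -121y, ∂L/∂y' = y'.
The Euler-Lagrange equation d/dx(∂L/∂y') − ∂L/∂y = 0 reduces to
    y'' + 121 y = 0.
Its general solution is
    y(x) = A sin(11x) + B cos(11x),
with A, B fixed by the endpoint conditions.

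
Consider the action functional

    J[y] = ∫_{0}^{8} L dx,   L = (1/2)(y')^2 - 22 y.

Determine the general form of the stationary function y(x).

The Lagrangian is L = (1/2)(y')^2 - 22 y.
∂L/∂y = -22.
∂L/∂y' = y'.
The Euler-Lagrange equation d/dx(∂L/∂y') − ∂L/∂y = 0 becomes:
    y'' + 22 = 0
General solution: y(x) = -11 x^2 + A x + B, where A and B are arbitrary constants fixed by the endpoint conditions.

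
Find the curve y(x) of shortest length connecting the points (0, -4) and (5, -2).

Arc-length functional: J[y] = ∫ sqrt(1 + (y')^2) dx.
Lagrangian L = sqrt(1 + (y')^2) has no explicit y dependence, so ∂L/∂y = 0 and the Euler-Lagrange equation gives
    d/dx( y' / sqrt(1 + (y')^2) ) = 0  ⇒  y' / sqrt(1 + (y')^2) = const.
Hence y' is constant, so y(x) is affine.
Fitting the endpoints (0, -4) and (5, -2):
    slope m = ((-2) − (-4)) / (5 − 0) = 2/5,
    intercept c = (-4) − m·0 = -4.
Extremal: y(x) = (2/5) x - 4.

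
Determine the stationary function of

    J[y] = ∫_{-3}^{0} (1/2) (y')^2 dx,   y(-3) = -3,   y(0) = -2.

The Lagrangian is L = (1/2) (y')^2.
Compute ∂L/∂y = 0, ∂L/∂y' = y'.
The Euler-Lagrange equation d/dx(∂L/∂y') − ∂L/∂y = 0 reduces to
    y'' = 0.
Its general solution is
    y(x) = A x + B,
with A, B fixed by the endpoint conditions.
Applying the endpoint conditions y(-3) = -3 and y(0) = -2: solve A·-3 + B = -3 and A·0 + B = -2. Subtracting gives A(0 − -3) = -2 − -3, so A = 1/3, and B = -3 − A·-3 = -2. Therefore
    y(x) = (1/3) x - 2.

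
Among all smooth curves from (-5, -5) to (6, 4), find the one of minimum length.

Arc-length functional: J[y] = ∫ sqrt(1 + (y')^2) dx.
Lagrangian L = sqrt(1 + (y')^2) has no explicit y dependence, so ∂L/∂y = 0 and the Euler-Lagrange equation gives
    d/dx( y' / sqrt(1 + (y')^2) ) = 0  ⇒  y' / sqrt(1 + (y')^2) = const.
Hence y' is constant, so y(x) is affine.
Fitting the endpoints (-5, -5) and (6, 4):
    slope m = (4 − (-5)) / (6 − (-5)) = 9/11,
    intercept c = (-5) − m·(-5) = -10/11.
Extremal: y(x) = (9/11) x - 10/11.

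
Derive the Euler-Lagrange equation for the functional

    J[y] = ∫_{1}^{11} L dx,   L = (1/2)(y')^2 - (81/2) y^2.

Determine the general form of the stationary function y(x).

The Lagrangian is L = (1/2)(y')^2 - (81/2) y^2.
∂L/∂y = -81y.
∂L/∂y' = y'.
The Euler-Lagrange equation d/dx(∂L/∂y') − ∂L/∂y = 0 becomes:
    y'' + 81 y = 0
General solution: y(x) = A sin(9x) + B cos(9x), where A and B are arbitrary constants fixed by the endpoint conditions.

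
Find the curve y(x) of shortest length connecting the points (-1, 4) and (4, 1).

Arc-length functional: J[y] = ∫ sqrt(1 + (y')^2) dx.
Lagrangian L = sqrt(1 + (y')^2) has no explicit y dependence, so ∂L/∂y = 0 and the Euler-Lagrange equation gives
    d/dx( y' / sqrt(1 + (y')^2) ) = 0  ⇒  y' / sqrt(1 + (y')^2) = const.
Hence y' is constant, so y(x) is affine.
Fitting the endpoints (-1, 4) and (4, 1):
    slope m = (1 − 4) / (4 − (-1)) = -3/5,
    intercept c = 4 − m·(-1) = 17/5.
Extremal: y(x) = (-3/5) x + 17/5.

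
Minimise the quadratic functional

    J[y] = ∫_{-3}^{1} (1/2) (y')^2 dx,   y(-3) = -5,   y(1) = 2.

The Lagrangian is L = (1/2) (y')^2.
Compute ∂L/∂y = 0, ∂L/∂y' = y'.
The Euler-Lagrange equation d/dx(∂L/∂y') − ∂L/∂y = 0 reduces to
    y'' = 0.
Its general solution is
    y(x) = A x + B,
with A, B fixed by the endpoint conditions.
Applying the endpoint conditions y(-3) = -5 and y(1) = 2: solve A·-3 + B = -5 and A·1 + B = 2. Subtracting gives A(1 − -3) = 2 − -5, so A = 7/4, and B = -5 − A·-3 = 1/4. Therefore
    y(x) = (7/4) x + 1/4.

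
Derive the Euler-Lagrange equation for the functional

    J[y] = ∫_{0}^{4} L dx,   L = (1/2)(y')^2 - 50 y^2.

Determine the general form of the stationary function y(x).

The Lagrangian is L = (1/2)(y')^2 - 50 y^2.
∂L/∂y = -100y.
∂L/∂y' = y'.
The Euler-Lagrange equation d/dx(∂L/∂y') − ∂L/∂y = 0 becomes:
    y'' + 100 y = 0
General solution: y(x) = A sin(10x) + B cos(10x), where A and B are arbitrary constants fixed by the endpoint conditions.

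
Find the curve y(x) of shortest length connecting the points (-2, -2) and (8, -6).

Arc-length functional: J[y] = ∫ sqrt(1 + (y')^2) dx.
Lagrangian L = sqrt(1 + (y')^2) has no explicit y dependence, so ∂L/∂y = 0 and the Euler-Lagrange equation gives
    d/dx( y' / sqrt(1 + (y')^2) ) = 0  ⇒  y' / sqrt(1 + (y')^2) = const.
Hence y' is constant, so y(x) is affine.
Fitting the endpoints (-2, -2) and (8, -6):
    slope m = ((-6) − (-2)) / (8 − (-2)) = -2/5,
    intercept c = (-2) − m·(-2) = -14/5.
Extremal: y(x) = (-2/5) x - 14/5.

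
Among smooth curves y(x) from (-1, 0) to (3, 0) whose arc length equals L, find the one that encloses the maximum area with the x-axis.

Set up the augmented Lagrangian using a multiplier λ for the length constraint:
    F(y, y') = y − λ sqrt(1 + y'^2).
F has no explicit x dependence, so the Beltrami identity yields a first integral
    F − y' ∂F/∂y' = C.
Compute ∂F/∂y' = −λ y' / sqrt(1 + y'^2). Then
    y − λ sqrt(1 + y'^2) + λ y'^2 / sqrt(1 + y'^2) = C
    ⇒  y − λ / sqrt(1 + y'^2) = C.
Solving for y' and integrating gives
    (x − a)^2 + (y − b)^2 = λ^2,
a circular arc of radius λ. The constants a, b are determined by the endpoint conditions y(-1) = y(3) = 0, and λ is fixed implicitly by the length constraint
    ∫_{-1}^{3} sqrt(1 + y'^2) dx = L.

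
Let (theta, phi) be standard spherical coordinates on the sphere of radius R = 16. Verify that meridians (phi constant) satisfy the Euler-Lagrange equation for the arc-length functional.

On the sphere of radius R = 16 with spherical coordinates (θ, φ), the induced metric is
    ds^2 = 256(dθ^2 + sin^2(θ) dφ^2).
Using θ as the parameter, the arc-length functional becomes
    J[φ] = ∫ 16 sqrt(1 + sin^2(θ) (dφ/dθ)^2) dθ.
So L = 16 sqrt(1 + sin^2(θ) φ'^2). Compute
    ∂L/∂φ = 0  (L has no explicit φ dependence),
    ∂L/∂φ' = 16 sin^2(θ) φ' / sqrt(1 + sin^2(θ) φ'^2).
For the candidate φ(θ) = c (constant), φ' = 0, so ∂L/∂φ' evaluated along the candidate vanishes, and ∂L/∂φ is identically zero. Hence
    d/dθ(∂L/∂φ') − ∂L/∂φ = 0
is satisfied. Therefore meridians φ = const are extremals of arc length — they are geodesics on the sphere.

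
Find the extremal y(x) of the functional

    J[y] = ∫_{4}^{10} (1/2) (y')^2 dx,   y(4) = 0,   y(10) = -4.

The Lagrangian is L = (1/2) (y')^2.
Compute ∂L/∂y = 0, ∂L/∂y' = y'.
The Euler-Lagrange equation d/dx(∂L/∂y') − ∂L/∂y = 0 reduces to
    y'' = 0.
Its general solution is
    y(x) = A x + B,
with A, B fixed by the endpoint conditions.
Applying the endpoint conditions y(4) = 0 and y(10) = -4: solve A·4 + B = 0 and A·10 + B = -4. Subtracting gives A(10 − 4) = -4 − 0, so A = -2/3, and B = 0 − A·4 = 8/3. Therefore
    y(x) = (-2/3) x + 8/3.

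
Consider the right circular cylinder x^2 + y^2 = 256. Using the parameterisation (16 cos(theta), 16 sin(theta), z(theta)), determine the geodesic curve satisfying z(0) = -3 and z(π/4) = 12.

Parameterise the cylinder of radius R = 16 as
    r(θ) = (16 cos θ, 16 sin θ, z(θ)).
The arc-length element is
    ds = sqrt(256 + (dz/dθ)^2) dθ,
so the Lagrangian is L = sqrt(256 + z'^2).
L depends on z' only, not on z or θ, so ∂L/∂z = 0 and
    ∂L/∂z' = z' / sqrt(256 + z'^2).
The Euler-Lagrange equation gives
    d/dθ( z' / sqrt(256 + z'^2) ) = 0,
so z' is constant. Integrating once:
    z(θ) = a θ + b,
a helix on the cylinder (a straight line when the cylinder is unrolled). The constants a, b are determined by the endpoint conditions.
With endpoint conditions z(0) = -3 and z(π/4) = 12: from z(0) = b we get b = -3, and a·π/4 + -3 = 12 gives a = 60/π, so
    z(θ) = (60/π) θ − 3.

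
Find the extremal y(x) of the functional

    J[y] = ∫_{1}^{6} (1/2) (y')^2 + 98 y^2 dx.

The Lagrangian is L = (1/2) (y')^2 + 98 y^2.
Compute ∂L/∂y = 196y, ∂L/∂y' = y'.
The Euler-Lagrange equation d/dx(∂L/∂y') − ∂L/∂y = 0 reduces to
    y'' − 196 y = 0.
Its general solution is
    y(x) = A e^(14x) + B e^(−14x),
with A, B fixed by the endpoint conditions.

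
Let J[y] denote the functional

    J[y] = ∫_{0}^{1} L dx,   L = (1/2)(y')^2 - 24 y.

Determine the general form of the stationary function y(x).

The Lagrangian is L = (1/2)(y')^2 - 24 y.
∂L/∂y = -24.
∂L/∂y' = y'.
The Euler-Lagrange equation d/dx(∂L/∂y') − ∂L/∂y = 0 becomes:
    y'' + 24 = 0
General solution: y(x) = -12 x^2 + A x + B, where A and B are arbitrary constants fixed by the endpoint conditions.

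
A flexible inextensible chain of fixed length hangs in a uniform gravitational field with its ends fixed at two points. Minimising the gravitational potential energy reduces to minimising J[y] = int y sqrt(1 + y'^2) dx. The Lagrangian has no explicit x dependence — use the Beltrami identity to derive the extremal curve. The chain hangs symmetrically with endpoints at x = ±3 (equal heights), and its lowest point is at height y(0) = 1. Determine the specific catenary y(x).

The Lagrangian L(y, y') = y sqrt(1 + y'^2) has no explicit x dependence, so the Beltrami identity applies:
    L − y' ∂L/∂y' = C.
Compute ∂L/∂y' = y · y' / sqrt(1 + y'^2). Then
    L − y' ∂L/∂y'
    = y sqrt(1 + y'^2) − y · y'^2 / sqrt(1 + y'^2)
    = y (1 + y'^2 − y'^2) / sqrt(1 + y'^2)
    = y / sqrt(1 + y'^2) = C.
Squaring gives y^2 = C^2 (1 + y'^2), i.e.
    y'^2 = y^2 / C^2 − 1.
Separating variables,
    dy / sqrt(y^2 − C^2) = dx / C,
and integrating gives arccosh(y / C) = (x − a)/C, so
    y(x) = C cosh((x − a)/C),
the catenary. The constants C and a are fixed by the two endpoint conditions (and, for the hanging-chain problem, the length constraint selects C).
Now fit the given data. The endpoints x = ±3 are symmetric at equal height, so the catenary is even about its minimum: a = 0 and y(x) = C cosh(x/C). The lowest point is y(0) = C cosh(0) = C, and we are told y(0) = 1, so C = 1. Therefore
    y(x) = cosh(x),
and at the endpoints
    y(±3) = cosh(3).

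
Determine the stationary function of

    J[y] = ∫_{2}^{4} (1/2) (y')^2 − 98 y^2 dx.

The Lagrangian is L = (1/2) (y')^2 − 98 y^2.
Compute ∂L/∂y = -196y, ∂L/∂y' = y'.
The Euler-Lagrange equation d/dx(∂L/∂y') − ∂L/∂y = 0 reduces to
    y'' + 196 y = 0.
Its general solution is
    y(x) = A sin(14x) + B cos(14x),
with A, B fixed by the endpoint conditions.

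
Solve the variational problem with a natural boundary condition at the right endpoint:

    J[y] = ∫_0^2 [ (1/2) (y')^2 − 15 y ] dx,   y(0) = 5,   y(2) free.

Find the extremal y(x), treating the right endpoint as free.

The Lagrangian L = (1/2) (y')^2 − 15 y gives
    ∂L/∂y = −15,   ∂L/∂y' = y'.
Euler-Lagrange: d/dx(y') − (−15) = 0, i.e. y'' + 15 = 0, so
    y(x) = −(15/2) x^2 + C1 x + C2.
Fixed left endpoint y(0) = 5 ⇒ C2 = 5.
The right endpoint x = 2 is free, so the natural (transversality) condition is ∂L/∂y' |_{x=2} = 0, i.e. y'(2) = 0.
Compute y'(x) = −15 x + C1, so y'(2) = −30 + C1 = 0 ⇒ C1 = 30.
Therefore the extremal is
    y(x) = −(15/2) x^2 + 30 x + 5.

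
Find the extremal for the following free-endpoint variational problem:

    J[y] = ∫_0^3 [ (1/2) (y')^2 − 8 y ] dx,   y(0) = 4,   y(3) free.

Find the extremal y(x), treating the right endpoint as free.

The Lagrangian L = (1/2) (y')^2 − 8 y gives
    ∂L/∂y = −8,   ∂L/∂y' = y'.
Euler-Lagrange: d/dx(y') − (−8) = 0, i.e. y'' + 8 = 0, so
    y(x) = −(8/2) x^2 + C1 x + C2.
Fixed left endpoint y(0) = 4 ⇒ C2 = 4.
The right endpoint x = 3 is free, so the natural (transversality) condition is ∂L/∂y' |_{x=3} = 0, i.e. y'(3) = 0.
Compute y'(x) = −8 x + C1, so y'(3) = −24 + C1 = 0 ⇒ C1 = 24.
Therefore the extremal is
    y(x) = −4 x^2 + 24 x + 4.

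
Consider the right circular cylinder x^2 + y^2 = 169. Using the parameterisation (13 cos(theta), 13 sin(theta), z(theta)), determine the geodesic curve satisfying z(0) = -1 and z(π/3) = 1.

Parameterise the cylinder of radius R = 13 as
    r(θ) = (13 cos θ, 13 sin θ, z(θ)).
The arc-length element is
    ds = sqrt(169 + (dz/dθ)^2) dθ,
so the Lagrangian is L = sqrt(169 + z'^2).
L depends on z' only, not on z or θ, so ∂L/∂z = 0 and
    ∂L/∂z' = z' / sqrt(169 + z'^2).
The Euler-Lagrange equation gives
    d/dθ( z' / sqrt(169 + z'^2) ) = 0,
so z' is constant. Integrating once:
    z(θ) = a θ + b,
a helix on the cylinder (a straight line when the cylinder is unrolled). The constants a, b are determined by the endpoint conditions.
With endpoint conditions z(0) = -1 and z(π/3) = 1: from z(0) = b we get b = -1, and a·π/3 + -1 = 1 gives a = 6/π, so
    z(θ) = (6/π) θ − 1.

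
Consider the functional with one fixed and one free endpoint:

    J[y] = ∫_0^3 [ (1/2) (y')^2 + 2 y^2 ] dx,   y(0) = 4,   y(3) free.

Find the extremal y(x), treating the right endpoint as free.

The Lagrangian L = (1/2) (y')^2 + 2 y^2 gives
    ∂L/∂y = 4 y,   ∂L/∂y' = y'.
Euler-Lagrange: y'' − 4 y = 0.
With k = 2, the general solution is
    y(x) = A cosh(2 x) + B sinh(2 x).
Fixed left endpoint y(0) = 4 ⇒ A = 4.
The right endpoint x = 3 is free, so the natural (transversality) condition is ∂L/∂y' |_{x=3} = 0, i.e. y'(3) = 0.
Compute y'(x) = A k sinh(k x) + B k cosh(k x), so
    y'(3) = A k sinh(k·3) + B k cosh(k·3) = 0
    ⇒ B = −A tanh(k·3) = − 4 tanh(2·3).
Therefore the extremal is
    y(x) = 4 cosh(2 x) − 4 tanh(2·3) sinh(2 x).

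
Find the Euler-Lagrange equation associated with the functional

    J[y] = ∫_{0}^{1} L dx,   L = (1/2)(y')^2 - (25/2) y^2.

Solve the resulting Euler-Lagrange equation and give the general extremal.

The Lagrangian is L = (1/2)(y')^2 - (25/2) y^2.
∂L/∂y = -25y.
∂L/∂y' = y'.
The Euler-Lagrange equation d/dx(∂L/∂y') − ∂L/∂y = 0 becomes:
    y'' + 25 y = 0
General solution: y(x) = A sin(5x) + B cos(5x), where A and B are arbitrary constants fixed by the endpoint conditions.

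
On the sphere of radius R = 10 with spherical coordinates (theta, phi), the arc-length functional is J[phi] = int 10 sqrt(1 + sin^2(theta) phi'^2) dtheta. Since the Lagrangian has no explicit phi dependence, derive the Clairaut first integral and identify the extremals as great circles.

On the sphere of radius R = 10 with spherical coordinates (θ, φ), the induced metric is
    ds^2 = 100(dθ^2 + sin^2(θ) dφ^2).
Parameterise by θ; the arc-length functional is
    J[φ] = ∫ 10 sqrt(1 + sin^2(θ) (dφ/dθ)^2) dθ,
so L = 10 sqrt(1 + sin^2(θ) φ'^2). Compute
    ∂L/∂φ = 0  (L has no explicit φ dependence),
    ∂L/∂φ' = 10 sin^2(θ) φ' / sqrt(1 + sin^2(θ) φ'^2).
Since ∂L/∂φ = 0, the Euler-Lagrange equation
    d/dθ(∂L/∂φ') − ∂L/∂φ = 0
reduces to d/dθ(∂L/∂φ') = 0, i.e. the momentum conjugate to φ is conserved:
    10 sin^2(θ) φ' / sqrt(1 + sin^2(θ) φ'^2) = C.
The overall factor of 10 is constant, so dividing through gives Clairaut's relation sin^2(θ) φ' / sqrt(1 + sin^2(θ) φ'^2) = C' (with C' = C/10). Solving for φ' and integrating gives the great-circle family
    cot(θ) = A cos(φ − φ_0),
i.e. the intersection of the sphere with a plane through the origin. The two constants A and φ_0 (equivalently C and one phase) are fixed by the two endpoint conditions.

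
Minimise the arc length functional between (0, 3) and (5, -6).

Arc-length functional: J[y] = ∫ sqrt(1 + (y')^2) dx.
Lagrangian L = sqrt(1 + (y')^2) has no explicit y dependence, so ∂L/∂y = 0 and the Euler-Lagrange equation gives
    d/dx( y' / sqrt(1 + (y')^2) ) = 0  ⇒  y' / sqrt(1 + (y')^2) = const.
Hence y' is constant, so y(x) is affine.
Fitting the endpoints (0, 3) and (5, -6):
    slope m = ((-6) − 3) / (5 − 0) = -9/5,
    intercept c = 3 − m·0 = 3.
Extremal: y(x) = (-9/5) x + 3.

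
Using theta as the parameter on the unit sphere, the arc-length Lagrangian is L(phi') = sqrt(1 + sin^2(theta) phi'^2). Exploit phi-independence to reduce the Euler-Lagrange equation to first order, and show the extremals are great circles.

On the unit sphere with spherical coordinates (θ, φ), the induced metric is
    ds^2 = dθ^2 + sin^2(θ) dφ^2.
Parameterise by θ; the arc-length functional is
    J[φ] = ∫ sqrt(1 + sin^2(θ) (dφ/dθ)^2) dθ,
so L = sqrt(1 + sin^2(θ) φ'^2). Compute
    ∂L/∂φ = 0  (L has no explicit φ dependence),
    ∂L/∂φ' = sin^2(θ) φ' / sqrt(1 + sin^2(θ) φ'^2).
Since ∂L/∂φ = 0, the Euler-Lagrange equation
    d/dθ(∂L/∂φ') − ∂L/∂φ = 0
reduces to d/dθ(∂L/∂φ') = 0, i.e. the momentum conjugate to φ is conserved:
    sin^2(θ) φ' / sqrt(1 + sin^2(θ) φ'^2) = C.
This is Clairaut's relation for the sphere. Solving for φ' and integrating gives the great-circle family
    cot(θ) = A cos(φ − φ_0),
i.e. the intersection of the sphere with a plane through the origin. The two constants A and φ_0 (equivalently C and one phase) are fixed by the two endpoint conditions.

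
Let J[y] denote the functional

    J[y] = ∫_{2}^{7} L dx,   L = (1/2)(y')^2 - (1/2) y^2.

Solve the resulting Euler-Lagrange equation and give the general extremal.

The Lagrangian is L = (1/2)(y')^2 - (1/2) y^2.
∂L/∂y = -y.
∂L/∂y' = y'.
The Euler-Lagrange equation d/dx(∂L/∂y') − ∂L/∂y = 0 becomes:
    y'' + y = 0
General solution: y(x) = A sin(x) + B cos(x), where A and B are arbitrary constants fixed by the endpoint conditions.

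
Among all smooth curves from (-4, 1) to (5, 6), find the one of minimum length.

Arc-length functional: J[y] = ∫ sqrt(1 + (y')^2) dx.
Lagrangian L = sqrt(1 + (y')^2) has no explicit y dependence, so ∂L/∂y = 0 and the Euler-Lagrange equation gives
    d/dx( y' / sqrt(1 + (y')^2) ) = 0  ⇒  y' / sqrt(1 + (y')^2) = const.
Hence y' is constant, so y(x) is affine.
Fitting the endpoints (-4, 1) and (5, 6):
    slope m = (6 − 1) / (5 − (-4)) = 5/9,
    intercept c = 1 − m·(-4) = 29/9.
Extremal: y(x) = (5/9) x + 29/9.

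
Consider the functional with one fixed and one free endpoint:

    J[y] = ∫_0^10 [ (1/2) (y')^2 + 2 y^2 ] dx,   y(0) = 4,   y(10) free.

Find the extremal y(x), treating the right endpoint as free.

The Lagrangian L = (1/2) (y')^2 + 2 y^2 gives
    ∂L/∂y = 4 y,   ∂L/∂y' = y'.
Euler-Lagrange: y'' − 4 y = 0.
With k = 2, the general solution is
    y(x) = A cosh(2 x) + B sinh(2 x).
Fixed left endpoint y(0) = 4 ⇒ A = 4.
The right endpoint x = 10 is free, so the natural (transversality) condition is ∂L/∂y' |_{x=10} = 0, i.e. y'(10) = 0.
Compute y'(x) = A k sinh(k x) + B k cosh(k x), so
    y'(10) = A k sinh(k·10) + B k cosh(k·10) = 0
    ⇒ B = −A tanh(k·10) = − 4 tanh(2·10).
Therefore the extremal is
    y(x) = 4 cosh(2 x) − 4 tanh(2·10) sinh(2 x).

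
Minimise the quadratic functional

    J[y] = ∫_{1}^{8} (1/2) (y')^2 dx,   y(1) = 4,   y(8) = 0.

The Lagrangian is L = (1/2) (y')^2.
Compute ∂L/∂y = 0, ∂L/∂y' = y'.
The Euler-Lagrange equation d/dx(∂L/∂y') − ∂L/∂y = 0 reduces to
    y'' = 0.
Its general solution is
    y(x) = A x + B,
with A, B fixed by the endpoint conditions.
Applying the endpoint conditions y(1) = 4 and y(8) = 0: solve A·1 + B = 4 and A·8 + B = 0. Subtracting gives A(8 − 1) = 0 − 4, so A = -4/7, and B = 4 − A·1 = 32/7. Therefore
    y(x) = (-4/7) x + 32/7.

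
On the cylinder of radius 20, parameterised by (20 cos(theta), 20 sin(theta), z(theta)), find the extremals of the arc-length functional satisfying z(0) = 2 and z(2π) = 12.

Parameterise the cylinder of radius R = 20 as
    r(θ) = (20 cos θ, 20 sin θ, z(θ)).
The arc-length element is
    ds = sqrt(400 + (dz/dθ)^2) dθ,
so the Lagrangian is L = sqrt(400 + z'^2).
L depends on z' only, not on z or θ, so ∂L/∂z = 0 and
    ∂L/∂z' = z' / sqrt(400 + z'^2).
The Euler-Lagrange equation gives
    d/dθ( z' / sqrt(400 + z'^2) ) = 0,
so z' is constant. Integrating once:
    z(θ) = a θ + b,
a helix on the cylinder (a straight line when the cylinder is unrolled). The constants a, b are determined by the endpoint conditions.
With endpoint conditions z(0) = 2 and z(2π) = 12: from z(0) = b we get b = 2, and a·2π + 2 = 12 gives a = 5/π, so
    z(θ) = (5/π) θ + 2.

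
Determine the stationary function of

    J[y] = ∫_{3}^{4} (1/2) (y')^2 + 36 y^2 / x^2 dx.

The Lagrangian is L = (1/2) (y')^2 + 36 y^2 / x^2.
Compute ∂L/∂y = 72y/x^2, ∂L/∂y' = y'.
The Euler-Lagrange equation d/dx(∂L/∂y') − ∂L/∂y = 0 reduces to
    y'' − 72/x^2 · y = 0  (x > 0).
Its general solution is
    y(x) = A x^9 + B x^(-8),
with A, B fixed by the endpoint conditions.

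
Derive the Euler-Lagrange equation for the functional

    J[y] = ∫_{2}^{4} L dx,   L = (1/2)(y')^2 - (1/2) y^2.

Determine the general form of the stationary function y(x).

The Lagrangian is L = (1/2)(y')^2 - (1/2) y^2.
∂L/∂y = -y.
∂L/∂y' = y'.
The Euler-Lagrange equation d/dx(∂L/∂y') − ∂L/∂y = 0 becomes:
    y'' + y = 0
General solution: y(x) = A sin(x) + B cos(x), where A and B are arbitrary constants fixed by the endpoint conditions.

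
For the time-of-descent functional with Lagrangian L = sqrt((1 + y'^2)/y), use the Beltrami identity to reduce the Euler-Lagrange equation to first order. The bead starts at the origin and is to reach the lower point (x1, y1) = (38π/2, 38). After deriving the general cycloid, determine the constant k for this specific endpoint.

The Lagrangian L = sqrt((1 + y'^2) / y) has no explicit x dependence, so the Beltrami identity applies:
    L − y' ∂L/∂y' = C.
Compute ∂L/∂y' = y' / sqrt(y (1 + y'^2)).
Substitute:
    sqrt((1 + y'^2)/y) − y'·y' / sqrt(y (1 + y'^2))
    = (1 + y'^2) / sqrt(y (1 + y'^2)) − y'^2 / sqrt(y (1 + y'^2))
    = 1 / sqrt(y (1 + y'^2)) = C.
Squaring and rearranging gives the first integral
    y (1 + y'^2) = 1/C^2 =: k   (constant).
Solving this first-order ODE by the substitution
    y = (k/2)(1 − cos θ)
yields the cycloid parameterisation
    x(θ) = (k/2)(θ − sin θ),   y(θ) = (k/2)(1 − cos θ).
The constant k is fixed by the endpoint condition.
Now fit the given lower endpoint (x1, y1) = (38π/2, 38). At the bottom of the first arch (θ = π), the parametric equations give
    y(π) = (k/2)(1 − cos π) = k,
    x(π) = (k/2)(π − sin π) = kπ/2.
Matching y(π) = 38 gives k = 38, consistent with x(π) = 38π/2. Therefore the specific cycloid is
    x(θ) = (38/2)(θ − sin θ),   y(θ) = (38/2)(1 − cos θ).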